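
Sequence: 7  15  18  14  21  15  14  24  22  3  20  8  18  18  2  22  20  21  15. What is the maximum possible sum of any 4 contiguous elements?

78

Window sums for each of the 16 positions:
[7, 15, 18, 14] → sum 54
[15, 18, 14, 21] → sum 68
[18, 14, 21, 15] → sum 68
[14, 21, 15, 14] → sum 64
[21, 15, 14, 24] → sum 74
[15, 14, 24, 22] → sum 75
[14, 24, 22, 3] → sum 63
[24, 22, 3, 20] → sum 69
[22, 3, 20, 8] → sum 53
[3, 20, 8, 18] → sum 49
[20, 8, 18, 18] → sum 64
[8, 18, 18, 2] → sum 46
[18, 18, 2, 22] → sum 60
[18, 2, 22, 20] → sum 62
[2, 22, 20, 21] → sum 65
[22, 20, 21, 15] → sum 78
Maximum of these is 78.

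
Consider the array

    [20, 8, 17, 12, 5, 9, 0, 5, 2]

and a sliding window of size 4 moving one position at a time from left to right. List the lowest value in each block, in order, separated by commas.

Sliding a size-4 window across the 9 values:
[20, 8, 17, 12] → min 8
[8, 17, 12, 5] → min 5
[17, 12, 5, 9] → min 5
[12, 5, 9, 0] → min 0
[5, 9, 0, 5] → min 0
[9, 0, 5, 2] → min 0

8, 5, 5, 0, 0, 0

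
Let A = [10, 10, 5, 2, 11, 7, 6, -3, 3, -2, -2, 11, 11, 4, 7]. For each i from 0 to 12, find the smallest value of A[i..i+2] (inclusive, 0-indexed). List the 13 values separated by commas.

5, 2, 2, 2, 6, -3, -3, -3, -2, -2, -2, 4, 4

Sliding a size-3 window across the 15 values:
[10, 10, 5] → min 5
[10, 5, 2] → min 2
[5, 2, 11] → min 2
[2, 11, 7] → min 2
[11, 7, 6] → min 6
[7, 6, -3] → min -3
[6, -3, 3] → min -3
[-3, 3, -2] → min -3
[3, -2, -2] → min -2
[-2, -2, 11] → min -2
[-2, 11, 11] → min -2
[11, 11, 4] → min 4
[11, 4, 7] → min 4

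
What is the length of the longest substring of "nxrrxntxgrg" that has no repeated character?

5

[n] len 1
[n, x] len 2
[n, x, r] len 3
[r] len 1
[r, x] len 2
[r, x, n] len 3
[r, x, n, t] len 4
[n, t, x] len 3
[n, t, x, g] len 4
[n, t, x, g, r] len 5
[r, g] len 2
Longest all-distinct length: 5.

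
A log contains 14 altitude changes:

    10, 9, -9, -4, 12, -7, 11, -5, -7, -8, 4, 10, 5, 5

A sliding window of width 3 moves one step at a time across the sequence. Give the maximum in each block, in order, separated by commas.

Sliding a size-3 window across the 14 values:
10 9 -9 → max 10
9 -9 -4 → max 9
-9 -4 12 → max 12
-4 12 -7 → max 12
12 -7 11 → max 12
-7 11 -5 → max 11
11 -5 -7 → max 11
-5 -7 -8 → max -5
-7 -8 4 → max 4
-8 4 10 → max 10
4 10 5 → max 10
10 5 5 → max 10

10, 9, 12, 12, 12, 11, 11, -5, 4, 10, 10, 10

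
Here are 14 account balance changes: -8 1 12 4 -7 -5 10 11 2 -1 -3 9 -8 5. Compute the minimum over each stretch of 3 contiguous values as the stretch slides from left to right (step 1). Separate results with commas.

-8 1 12 → min -8
1 12 4 → min 1
12 4 -7 → min -7
4 -7 -5 → min -7
-7 -5 10 → min -7
-5 10 11 → min -5
10 11 2 → min 2
11 2 -1 → min -1
2 -1 -3 → min -3
-1 -3 9 → min -3
-3 9 -8 → min -8
9 -8 5 → min -8

-8, 1, -7, -7, -7, -5, 2, -1, -3, -3, -8, -8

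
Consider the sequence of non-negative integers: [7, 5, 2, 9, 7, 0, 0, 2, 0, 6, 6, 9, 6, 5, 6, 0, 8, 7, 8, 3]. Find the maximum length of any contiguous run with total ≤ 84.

Extend to the right; shrink from the left whenever the sum exceeds 84:
→ 7: sum 7, len 1
→ 5: sum 12, len 2
→ 2: sum 14, len 3
→ 9: sum 23, len 4
→ 7: sum 30, len 5
→ 0: sum 30, len 6
→ 0: sum 30, len 7
→ 2: sum 32, len 8
→ 0: sum 32, len 9
→ 6: sum 38, len 10
→ 6: sum 44, len 11
→ 9: sum 53, len 12
→ 6: sum 59, len 13
→ 5: sum 64, len 14
→ 6: sum 70, len 15
→ 0: sum 70, len 16
→ 8: sum 78, len 17
→ 7 (dropped 7): sum 78, len 17
→ 8 (dropped 5): sum 81, len 17
→ 3: sum 84, len 18
Longest length seen: 18.

18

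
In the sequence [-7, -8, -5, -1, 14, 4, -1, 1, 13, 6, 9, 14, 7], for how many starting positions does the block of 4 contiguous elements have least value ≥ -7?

8

[-7, -8, -5, -1] → min -8
[-8, -5, -1, 14] → min -8
[-5, -1, 14, 4] → min -5  ≥ -7 ✓
[-1, 14, 4, -1] → min -1  ≥ -7 ✓
[14, 4, -1, 1] → min -1  ≥ -7 ✓
[4, -1, 1, 13] → min -1  ≥ -7 ✓
[-1, 1, 13, 6] → min -1  ≥ -7 ✓
[1, 13, 6, 9] → min 1  ≥ -7 ✓
[13, 6, 9, 14] → min 6  ≥ -7 ✓
[6, 9, 14, 7] → min 6  ≥ -7 ✓
8 windows satisfy the condition.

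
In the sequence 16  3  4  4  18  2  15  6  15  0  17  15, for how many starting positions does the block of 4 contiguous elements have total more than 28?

[16, 3, 4, 4] → sum 27
[3, 4, 4, 18] → sum 29  > 28 ✓
[4, 4, 18, 2] → sum 28
[4, 18, 2, 15] → sum 39  > 28 ✓
[18, 2, 15, 6] → sum 41  > 28 ✓
[2, 15, 6, 15] → sum 38  > 28 ✓
[15, 6, 15, 0] → sum 36  > 28 ✓
[6, 15, 0, 17] → sum 38  > 28 ✓
[15, 0, 17, 15] → sum 47  > 28 ✓
7 windows satisfy the condition.

7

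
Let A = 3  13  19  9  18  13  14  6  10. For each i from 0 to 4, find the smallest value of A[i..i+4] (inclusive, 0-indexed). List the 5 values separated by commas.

(3, 13, 19, 9, 18) → min 3
(13, 19, 9, 18, 13) → min 9
(19, 9, 18, 13, 14) → min 9
(9, 18, 13, 14, 6) → min 6
(18, 13, 14, 6, 10) → min 6

3, 9, 9, 6, 6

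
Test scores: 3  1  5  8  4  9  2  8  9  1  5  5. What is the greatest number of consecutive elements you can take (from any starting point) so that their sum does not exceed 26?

→ 3: sum 3, len 1
→ 1: sum 4, len 2
→ 5: sum 9, len 3
→ 8: sum 17, len 4
→ 4: sum 21, len 5
→ 9 (dropped 3, 1): sum 26, len 4
→ 2 (dropped 5): sum 23, len 4
→ 8 (dropped 8): sum 23, len 4
→ 9 (dropped 4, 9): sum 19, len 3
→ 1: sum 20, len 4
→ 5: sum 25, len 5
→ 5 (dropped 2, 8): sum 20, len 4
Longest length seen: 5.

5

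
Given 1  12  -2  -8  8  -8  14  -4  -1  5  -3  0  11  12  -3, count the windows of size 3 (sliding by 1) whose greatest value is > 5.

1 12 -2 → max 12  > 5 ✓
12 -2 -8 → max 12  > 5 ✓
-2 -8 8 → max 8  > 5 ✓
-8 8 -8 → max 8  > 5 ✓
8 -8 14 → max 14  > 5 ✓
-8 14 -4 → max 14  > 5 ✓
14 -4 -1 → max 14  > 5 ✓
-4 -1 5 → max 5
-1 5 -3 → max 5
5 -3 0 → max 5
-3 0 11 → max 11  > 5 ✓
0 11 12 → max 12  > 5 ✓
11 12 -3 → max 12  > 5 ✓
10 windows satisfy the condition.

10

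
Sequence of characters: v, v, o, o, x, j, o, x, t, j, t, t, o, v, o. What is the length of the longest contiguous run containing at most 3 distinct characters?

[v] 1 distinct, len 1
[v, v] 1 distinct, len 2
[v, v, o] 2 distinct, len 3
[v, v, o, o] 2 distinct, len 4
[v, v, o, o, x] 3 distinct, len 5
[o, o, x, j] 3 distinct, len 4
[o, o, x, j, o] 3 distinct, len 5
[o, o, x, j, o, x] 3 distinct, len 6
[o, x, t] 3 distinct, len 3
[x, t, j] 3 distinct, len 3
[x, t, j, t] 3 distinct, len 4
[x, t, j, t, t] 3 distinct, len 5
[t, j, t, t, o] 3 distinct, len 5
[t, t, o, v] 3 distinct, len 4
[t, t, o, v, o] 3 distinct, len 5
Longest length with ≤3 distinct: 6.

6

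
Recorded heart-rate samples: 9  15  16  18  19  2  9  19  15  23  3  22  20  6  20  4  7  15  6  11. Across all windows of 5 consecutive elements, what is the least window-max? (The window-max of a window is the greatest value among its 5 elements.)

15

9 15 16 18 19 → max 19
15 16 18 19 2 → max 19
16 18 19 2 9 → max 19
18 19 2 9 19 → max 19
19 2 9 19 15 → max 19
2 9 19 15 23 → max 23
9 19 15 23 3 → max 23
19 15 23 3 22 → max 23
15 23 3 22 20 → max 23
23 3 22 20 6 → max 23
3 22 20 6 20 → max 22
22 20 6 20 4 → max 22
20 6 20 4 7 → max 20
6 20 4 7 15 → max 20
20 4 7 15 6 → max 20
4 7 15 6 11 → max 15
Least of these is 15.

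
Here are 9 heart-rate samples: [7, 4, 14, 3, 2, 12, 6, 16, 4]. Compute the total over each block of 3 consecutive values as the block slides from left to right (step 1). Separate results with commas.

(7, 4, 14) → sum 25
(4, 14, 3) → sum 21
(14, 3, 2) → sum 19
(3, 2, 12) → sum 17
(2, 12, 6) → sum 20
(12, 6, 16) → sum 34
(6, 16, 4) → sum 26

25, 21, 19, 17, 20, 34, 26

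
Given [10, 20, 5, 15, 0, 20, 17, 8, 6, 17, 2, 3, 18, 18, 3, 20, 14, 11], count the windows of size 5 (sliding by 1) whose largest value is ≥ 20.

10 20 5 15 0 → max 20  ≥ 20 ✓
20 5 15 0 20 → max 20  ≥ 20 ✓
5 15 0 20 17 → max 20  ≥ 20 ✓
15 0 20 17 8 → max 20  ≥ 20 ✓
0 20 17 8 6 → max 20  ≥ 20 ✓
20 17 8 6 17 → max 20  ≥ 20 ✓
17 8 6 17 2 → max 17
8 6 17 2 3 → max 17
6 17 2 3 18 → max 18
17 2 3 18 18 → max 18
2 3 18 18 3 → max 18
3 18 18 3 20 → max 20  ≥ 20 ✓
18 18 3 20 14 → max 20  ≥ 20 ✓
18 3 20 14 11 → max 20  ≥ 20 ✓
9 windows satisfy the condition.

9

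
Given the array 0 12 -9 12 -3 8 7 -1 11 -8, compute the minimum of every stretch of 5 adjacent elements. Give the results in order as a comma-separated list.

Sliding a size-5 window across the 10 values:
[0, 12, -9, 12, -3] → min -9
[12, -9, 12, -3, 8] → min -9
[-9, 12, -3, 8, 7] → min -9
[12, -3, 8, 7, -1] → min -3
[-3, 8, 7, -1, 11] → min -3
[8, 7, -1, 11, -8] → min -8

-9, -9, -9, -3, -3, -8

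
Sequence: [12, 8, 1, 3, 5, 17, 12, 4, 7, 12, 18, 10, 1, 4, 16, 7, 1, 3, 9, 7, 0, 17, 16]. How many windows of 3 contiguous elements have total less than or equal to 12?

3

12 8 1 → sum 21
8 1 3 → sum 12  ≤ 12 ✓
1 3 5 → sum 9  ≤ 12 ✓
3 5 17 → sum 25
5 17 12 → sum 34
17 12 4 → sum 33
12 4 7 → sum 23
4 7 12 → sum 23
7 12 18 → sum 37
12 18 10 → sum 40
18 10 1 → sum 29
10 1 4 → sum 15
1 4 16 → sum 21
4 16 7 → sum 27
16 7 1 → sum 24
7 1 3 → sum 11  ≤ 12 ✓
1 3 9 → sum 13
3 9 7 → sum 19
9 7 0 → sum 16
7 0 17 → sum 24
0 17 16 → sum 33
3 windows satisfy the condition.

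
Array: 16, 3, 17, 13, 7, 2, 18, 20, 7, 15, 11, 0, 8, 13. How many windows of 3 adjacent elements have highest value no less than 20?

[16, 3, 17] → max 17
[3, 17, 13] → max 17
[17, 13, 7] → max 17
[13, 7, 2] → max 13
[7, 2, 18] → max 18
[2, 18, 20] → max 20  ≥ 20 ✓
[18, 20, 7] → max 20  ≥ 20 ✓
[20, 7, 15] → max 20  ≥ 20 ✓
[7, 15, 11] → max 15
[15, 11, 0] → max 15
[11, 0, 8] → max 11
[0, 8, 13] → max 13
3 windows satisfy the condition.

3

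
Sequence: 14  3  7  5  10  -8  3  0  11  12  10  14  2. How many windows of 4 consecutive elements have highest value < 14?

[14, 3, 7, 5] → max 14
[3, 7, 5, 10] → max 10  < 14 ✓
[7, 5, 10, -8] → max 10  < 14 ✓
[5, 10, -8, 3] → max 10  < 14 ✓
[10, -8, 3, 0] → max 10  < 14 ✓
[-8, 3, 0, 11] → max 11  < 14 ✓
[3, 0, 11, 12] → max 12  < 14 ✓
[0, 11, 12, 10] → max 12  < 14 ✓
[11, 12, 10, 14] → max 14
[12, 10, 14, 2] → max 14
7 windows satisfy the condition.

7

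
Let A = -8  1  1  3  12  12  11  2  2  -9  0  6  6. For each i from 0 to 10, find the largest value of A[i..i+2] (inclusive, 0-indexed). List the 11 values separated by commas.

Sliding a size-3 window across the 13 values:
(-8, 1, 1) → max 1
(1, 1, 3) → max 3
(1, 3, 12) → max 12
(3, 12, 12) → max 12
(12, 12, 11) → max 12
(12, 11, 2) → max 12
(11, 2, 2) → max 11
(2, 2, -9) → max 2
(2, -9, 0) → max 2
(-9, 0, 6) → max 6
(0, 6, 6) → max 6

1, 3, 12, 12, 12, 12, 11, 2, 2, 6, 6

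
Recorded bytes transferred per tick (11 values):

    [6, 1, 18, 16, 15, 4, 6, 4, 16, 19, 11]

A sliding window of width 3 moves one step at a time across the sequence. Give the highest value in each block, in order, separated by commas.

Sliding a size-3 window across the 11 values:
[6, 1, 18] → max 18
[1, 18, 16] → max 18
[18, 16, 15] → max 18
[16, 15, 4] → max 16
[15, 4, 6] → max 15
[4, 6, 4] → max 6
[6, 4, 16] → max 16
[4, 16, 19] → max 19
[16, 19, 11] → max 19

18, 18, 18, 16, 15, 6, 16, 19, 19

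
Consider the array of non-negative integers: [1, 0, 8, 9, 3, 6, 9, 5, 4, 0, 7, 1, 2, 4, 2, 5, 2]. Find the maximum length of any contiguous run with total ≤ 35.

[1] sum 1 len 1
[1, 0] sum 1 len 2
[1, 0, 8] sum 9 len 3
[1, 0, 8, 9] sum 18 len 4
[1, 0, 8, 9, 3] sum 21 len 5
[1, 0, 8, 9, 3, 6] sum 27 len 6
[0, 8, 9, 3, 6, 9] sum 35 len 6
[9, 3, 6, 9, 5] sum 32 len 5
[3, 6, 9, 5, 4] sum 27 len 5
[3, 6, 9, 5, 4, 0] sum 27 len 6
[3, 6, 9, 5, 4, 0, 7] sum 34 len 7
[3, 6, 9, 5, 4, 0, 7, 1] sum 35 len 8
[6, 9, 5, 4, 0, 7, 1, 2] sum 34 len 8
[9, 5, 4, 0, 7, 1, 2, 4] sum 32 len 8
[9, 5, 4, 0, 7, 1, 2, 4, 2] sum 34 len 9
[5, 4, 0, 7, 1, 2, 4, 2, 5] sum 30 len 9
[5, 4, 0, 7, 1, 2, 4, 2, 5, 2] sum 32 len 10
Longest length seen: 10.

10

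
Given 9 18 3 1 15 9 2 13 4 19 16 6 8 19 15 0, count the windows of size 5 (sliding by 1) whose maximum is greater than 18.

[9, 18, 3, 1, 15] → max 18
[18, 3, 1, 15, 9] → max 18
[3, 1, 15, 9, 2] → max 15
[1, 15, 9, 2, 13] → max 15
[15, 9, 2, 13, 4] → max 15
[9, 2, 13, 4, 19] → max 19  > 18 ✓
[2, 13, 4, 19, 16] → max 19  > 18 ✓
[13, 4, 19, 16, 6] → max 19  > 18 ✓
[4, 19, 16, 6, 8] → max 19  > 18 ✓
[19, 16, 6, 8, 19] → max 19  > 18 ✓
[16, 6, 8, 19, 15] → max 19  > 18 ✓
[6, 8, 19, 15, 0] → max 19  > 18 ✓
7 windows satisfy the condition.

7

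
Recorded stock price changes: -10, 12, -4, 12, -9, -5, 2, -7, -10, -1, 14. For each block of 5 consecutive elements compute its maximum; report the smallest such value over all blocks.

2

Each size-5 window and its max:
(-10, 12, -4, 12, -9) → max 12
(12, -4, 12, -9, -5) → max 12
(-4, 12, -9, -5, 2) → max 12
(12, -9, -5, 2, -7) → max 12
(-9, -5, 2, -7, -10) → max 2
(-5, 2, -7, -10, -1) → max 2
(2, -7, -10, -1, 14) → max 14
Smallest of these is 2.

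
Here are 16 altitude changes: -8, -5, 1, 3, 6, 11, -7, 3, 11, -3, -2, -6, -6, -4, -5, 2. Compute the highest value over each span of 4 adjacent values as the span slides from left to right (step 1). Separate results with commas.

-8 -5 1 3 → max 3
-5 1 3 6 → max 6
1 3 6 11 → max 11
3 6 11 -7 → max 11
6 11 -7 3 → max 11
11 -7 3 11 → max 11
-7 3 11 -3 → max 11
3 11 -3 -2 → max 11
11 -3 -2 -6 → max 11
-3 -2 -6 -6 → max -2
-2 -6 -6 -4 → max -2
-6 -6 -4 -5 → max -4
-6 -4 -5 2 → max 2

3, 6, 11, 11, 11, 11, 11, 11, 11, -2, -2, -4, 2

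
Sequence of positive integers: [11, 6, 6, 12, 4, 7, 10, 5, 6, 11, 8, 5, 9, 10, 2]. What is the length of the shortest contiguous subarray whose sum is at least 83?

add 11: running sum 11 < 83
add 6: running sum 17 < 83
add 6: running sum 23 < 83
add 12: running sum 35 < 83
add 4: running sum 39 < 83
add 7: running sum 46 < 83
add 10: running sum 56 < 83
add 5: running sum 61 < 83
add 6: running sum 67 < 83
add 11: running sum 78 < 83
end 10: [11, 6, 6, 12, 4, 7, 10, 5, 6, 11, 8] sum 86, len 11
end 11: [11, 6, 6, 12, 4, 7, 10, 5, 6, 11, 8, 5] sum 91, len 12
end 12: [6, 12, 4, 7, 10, 5, 6, 11, 8, 5, 9] sum 83, len 11
end 13: [12, 4, 7, 10, 5, 6, 11, 8, 5, 9, 10] sum 87, len 11
end 14: [12, 4, 7, 10, 5, 6, 11, 8, 5, 9, 10, 2] sum 89, len 12
Shortest qualifying length: 11.

11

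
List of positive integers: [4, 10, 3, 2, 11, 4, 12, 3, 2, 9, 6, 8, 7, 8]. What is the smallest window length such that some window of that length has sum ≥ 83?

Extend right; whenever the sum reaches 83, record the length and shrink from the left:
add 4: running sum 4 < 83
add 10: running sum 14 < 83
add 3: running sum 17 < 83
add 2: running sum 19 < 83
add 11: running sum 30 < 83
add 4: running sum 34 < 83
add 12: running sum 46 < 83
add 3: running sum 49 < 83
add 2: running sum 51 < 83
add 9: running sum 60 < 83
add 6: running sum 66 < 83
add 8: running sum 74 < 83
add 7: running sum 81 < 83
add 8: shortest ending here [10, 3, 2, 11, 4, 12, 3, 2, 9, 6, 8, 7, 8] sum 85, len 13
Shortest qualifying length: 13.

13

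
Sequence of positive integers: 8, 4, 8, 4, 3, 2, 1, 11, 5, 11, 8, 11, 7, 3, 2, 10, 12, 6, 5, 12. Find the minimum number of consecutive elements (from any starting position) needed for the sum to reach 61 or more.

8

add 8: running sum 8 < 61
add 4: running sum 12 < 61
add 8: running sum 20 < 61
add 4: running sum 24 < 61
add 3: running sum 27 < 61
add 2: running sum 29 < 61
add 1: running sum 30 < 61
add 11: running sum 41 < 61
add 5: running sum 46 < 61
add 11: running sum 57 < 61
end 10: [8, 4, 8, 4, 3, 2, 1, 11, 5, 11, 8] sum 65, len 11
end 11: [8, 4, 3, 2, 1, 11, 5, 11, 8, 11] sum 64, len 10
end 12: [4, 3, 2, 1, 11, 5, 11, 8, 11, 7] sum 63, len 10
end 13: [3, 2, 1, 11, 5, 11, 8, 11, 7, 3] sum 62, len 10
end 14: [2, 1, 11, 5, 11, 8, 11, 7, 3, 2] sum 61, len 10
end 15: [11, 5, 11, 8, 11, 7, 3, 2, 10] sum 68, len 9
end 16: [11, 8, 11, 7, 3, 2, 10, 12] sum 64, len 8
end 17: [11, 8, 11, 7, 3, 2, 10, 12, 6] sum 70, len 9
end 18: [8, 11, 7, 3, 2, 10, 12, 6, 5] sum 64, len 9
end 19: [11, 7, 3, 2, 10, 12, 6, 5, 12] sum 68, len 9
Shortest qualifying length: 8.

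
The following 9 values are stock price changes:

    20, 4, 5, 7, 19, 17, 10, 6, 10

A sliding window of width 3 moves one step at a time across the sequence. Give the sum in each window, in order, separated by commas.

29, 16, 31, 43, 46, 33, 26

(20, 4, 5) → sum 29
(4, 5, 7) → sum 16
(5, 7, 19) → sum 31
(7, 19, 17) → sum 43
(19, 17, 10) → sum 46
(17, 10, 6) → sum 33
(10, 6, 10) → sum 26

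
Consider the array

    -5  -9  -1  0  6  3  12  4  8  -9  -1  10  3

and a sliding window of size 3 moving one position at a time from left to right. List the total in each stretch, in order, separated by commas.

-15, -10, 5, 9, 21, 19, 24, 3, -2, 0, 12

(-5, -9, -1) → sum -15
(-9, -1, 0) → sum -10
(-1, 0, 6) → sum 5
(0, 6, 3) → sum 9
(6, 3, 12) → sum 21
(3, 12, 4) → sum 19
(12, 4, 8) → sum 24
(4, 8, -9) → sum 3
(8, -9, -1) → sum -2
(-9, -1, 10) → sum 0
(-1, 10, 3) → sum 12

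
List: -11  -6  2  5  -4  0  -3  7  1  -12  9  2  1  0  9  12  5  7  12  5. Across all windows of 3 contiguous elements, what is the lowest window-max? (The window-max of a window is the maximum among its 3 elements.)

Window maxs for each of the 18 positions:
[-11, -6, 2] → max 2
[-6, 2, 5] → max 5
[2, 5, -4] → max 5
[5, -4, 0] → max 5
[-4, 0, -3] → max 0
[0, -3, 7] → max 7
[-3, 7, 1] → max 7
[7, 1, -12] → max 7
[1, -12, 9] → max 9
[-12, 9, 2] → max 9
[9, 2, 1] → max 9
[2, 1, 0] → max 2
[1, 0, 9] → max 9
[0, 9, 12] → max 12
[9, 12, 5] → max 12
[12, 5, 7] → max 12
[5, 7, 12] → max 12
[7, 12, 5] → max 12
Lowest of these is 0.

0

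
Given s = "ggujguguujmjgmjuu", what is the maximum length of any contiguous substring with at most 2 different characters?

[g] 1 distinct, len 1
[g, g] 1 distinct, len 2
[g, g, u] 2 distinct, len 3
[u, j] 2 distinct, len 2
[j, g] 2 distinct, len 2
[g, u] 2 distinct, len 2
[g, u, g] 2 distinct, len 3
[g, u, g, u] 2 distinct, len 4
[g, u, g, u, u] 2 distinct, len 5
[u, u, j] 2 distinct, len 3
[j, m] 2 distinct, len 2
[j, m, j] 2 distinct, len 3
[j, g] 2 distinct, len 2
[g, m] 2 distinct, len 2
[m, j] 2 distinct, len 2
[j, u] 2 distinct, len 2
[j, u, u] 2 distinct, len 3
Longest length with ≤2 distinct: 5.

5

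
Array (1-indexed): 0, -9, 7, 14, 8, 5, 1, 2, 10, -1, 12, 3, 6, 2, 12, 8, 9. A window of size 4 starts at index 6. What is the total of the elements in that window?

18

Elements at indices 6..9: 5, 1, 2, 10
sum(5, 1, 2, 10) = 18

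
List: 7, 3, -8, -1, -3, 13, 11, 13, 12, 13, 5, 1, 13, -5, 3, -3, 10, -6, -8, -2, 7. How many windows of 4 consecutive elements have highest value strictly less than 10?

3

7 3 -8 -1 → max 7  < 10 ✓
3 -8 -1 -3 → max 3  < 10 ✓
-8 -1 -3 13 → max 13
-1 -3 13 11 → max 13
-3 13 11 13 → max 13
13 11 13 12 → max 13
11 13 12 13 → max 13
13 12 13 5 → max 13
12 13 5 1 → max 13
13 5 1 13 → max 13
5 1 13 -5 → max 13
1 13 -5 3 → max 13
13 -5 3 -3 → max 13
-5 3 -3 10 → max 10
3 -3 10 -6 → max 10
-3 10 -6 -8 → max 10
10 -6 -8 -2 → max 10
-6 -8 -2 7 → max 7  < 10 ✓
3 windows satisfy the condition.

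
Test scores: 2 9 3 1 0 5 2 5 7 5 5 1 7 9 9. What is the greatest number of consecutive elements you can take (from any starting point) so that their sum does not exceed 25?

7

→ 2: sum 2, len 1
→ 9: sum 11, len 2
→ 3: sum 14, len 3
→ 1: sum 15, len 4
→ 0: sum 15, len 5
→ 5: sum 20, len 6
→ 2: sum 22, len 7
→ 5 (dropped 2): sum 25, len 7
→ 7 (dropped 9): sum 23, len 7
→ 5 (dropped 3): sum 25, len 7
→ 5 (dropped 1, 0, 5): sum 24, len 5
→ 1: sum 25, len 6
→ 7 (dropped 2, 5): sum 25, len 5
→ 9 (dropped 7, 5): sum 22, len 4
→ 9 (dropped 5, 1): sum 25, len 3
Longest length seen: 7.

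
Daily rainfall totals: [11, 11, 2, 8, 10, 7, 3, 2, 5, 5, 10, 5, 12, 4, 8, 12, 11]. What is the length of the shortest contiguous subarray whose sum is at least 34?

4

add 11: running sum 11 < 34
add 11: running sum 22 < 34
add 2: running sum 24 < 34
add 8: running sum 32 < 34
end 4: [11, 11, 2, 8, 10] sum 42, len 5
end 5: [11, 2, 8, 10, 7] sum 38, len 5
end 6: [11, 2, 8, 10, 7, 3] sum 41, len 6
end 7: [11, 2, 8, 10, 7, 3, 2] sum 43, len 7
end 8: [8, 10, 7, 3, 2, 5] sum 35, len 6
end 9: [8, 10, 7, 3, 2, 5, 5] sum 40, len 7
end 10: [10, 7, 3, 2, 5, 5, 10] sum 42, len 7
end 11: [7, 3, 2, 5, 5, 10, 5] sum 37, len 7
end 12: [5, 5, 10, 5, 12] sum 37, len 5
end 13: [5, 10, 5, 12, 4] sum 36, len 5
end 14: [10, 5, 12, 4, 8] sum 39, len 5
end 15: [12, 4, 8, 12] sum 36, len 4
end 16: [4, 8, 12, 11] sum 35, len 4
Shortest qualifying length: 4.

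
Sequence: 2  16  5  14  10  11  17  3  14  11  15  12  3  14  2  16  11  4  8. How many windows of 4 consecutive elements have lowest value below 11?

15

[2, 16, 5, 14] → min 2  < 11 ✓
[16, 5, 14, 10] → min 5  < 11 ✓
[5, 14, 10, 11] → min 5  < 11 ✓
[14, 10, 11, 17] → min 10  < 11 ✓
[10, 11, 17, 3] → min 3  < 11 ✓
[11, 17, 3, 14] → min 3  < 11 ✓
[17, 3, 14, 11] → min 3  < 11 ✓
[3, 14, 11, 15] → min 3  < 11 ✓
[14, 11, 15, 12] → min 11
[11, 15, 12, 3] → min 3  < 11 ✓
[15, 12, 3, 14] → min 3  < 11 ✓
[12, 3, 14, 2] → min 2  < 11 ✓
[3, 14, 2, 16] → min 2  < 11 ✓
[14, 2, 16, 11] → min 2  < 11 ✓
[2, 16, 11, 4] → min 2  < 11 ✓
[16, 11, 4, 8] → min 4  < 11 ✓
15 windows satisfy the condition.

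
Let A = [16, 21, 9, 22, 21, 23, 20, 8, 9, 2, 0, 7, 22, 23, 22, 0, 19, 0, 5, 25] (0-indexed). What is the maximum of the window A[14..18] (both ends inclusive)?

Elements at indices 14..18: 22, 0, 19, 0, 5
max(22, 0, 19, 0, 5) = 22

22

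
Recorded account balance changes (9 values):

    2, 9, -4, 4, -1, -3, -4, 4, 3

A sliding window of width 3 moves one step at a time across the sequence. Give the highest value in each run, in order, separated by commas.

(2, 9, -4) → max 9
(9, -4, 4) → max 9
(-4, 4, -1) → max 4
(4, -1, -3) → max 4
(-1, -3, -4) → max -1
(-3, -4, 4) → max 4
(-4, 4, 3) → max 4

9, 9, 4, 4, -1, 4, 4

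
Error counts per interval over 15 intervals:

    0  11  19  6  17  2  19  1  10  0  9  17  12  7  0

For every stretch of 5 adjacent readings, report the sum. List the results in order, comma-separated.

0 11 19 6 17 → sum 53
11 19 6 17 2 → sum 55
19 6 17 2 19 → sum 63
6 17 2 19 1 → sum 45
17 2 19 1 10 → sum 49
2 19 1 10 0 → sum 32
19 1 10 0 9 → sum 39
1 10 0 9 17 → sum 37
10 0 9 17 12 → sum 48
0 9 17 12 7 → sum 45
9 17 12 7 0 → sum 45

53, 55, 63, 45, 49, 32, 39, 37, 48, 45, 45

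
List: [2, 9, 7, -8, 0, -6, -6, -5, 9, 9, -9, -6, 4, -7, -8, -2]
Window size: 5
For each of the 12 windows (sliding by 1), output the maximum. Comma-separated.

9, 9, 7, 0, 9, 9, 9, 9, 9, 9, 4, 4

(2, 9, 7, -8, 0) → max 9
(9, 7, -8, 0, -6) → max 9
(7, -8, 0, -6, -6) → max 7
(-8, 0, -6, -6, -5) → max 0
(0, -6, -6, -5, 9) → max 9
(-6, -6, -5, 9, 9) → max 9
(-6, -5, 9, 9, -9) → max 9
(-5, 9, 9, -9, -6) → max 9
(9, 9, -9, -6, 4) → max 9
(9, -9, -6, 4, -7) → max 9
(-9, -6, 4, -7, -8) → max 4
(-6, 4, -7, -8, -2) → max 4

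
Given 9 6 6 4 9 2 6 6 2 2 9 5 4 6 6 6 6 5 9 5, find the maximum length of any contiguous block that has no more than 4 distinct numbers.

11

add 9: window [9] (1 distinct), len 1
add 6: window [9, 6] (2 distinct), len 2
add 6: window [9, 6, 6] (2 distinct), len 3
add 4: window [9, 6, 6, 4] (3 distinct), len 4
add 9: window [9, 6, 6, 4, 9] (3 distinct), len 5
add 2: window [9, 6, 6, 4, 9, 2] (4 distinct), len 6
add 6: window [9, 6, 6, 4, 9, 2, 6] (4 distinct), len 7
add 6: window [9, 6, 6, 4, 9, 2, 6, 6] (4 distinct), len 8
add 2: window [9, 6, 6, 4, 9, 2, 6, 6, 2] (4 distinct), len 9
add 2: window [9, 6, 6, 4, 9, 2, 6, 6, 2, 2] (4 distinct), len 10
add 9: window [9, 6, 6, 4, 9, 2, 6, 6, 2, 2, 9] (4 distinct), len 11
add 5: window [9, 2, 6, 6, 2, 2, 9, 5] (4 distinct), len 8
add 4: window [2, 2, 9, 5, 4] (4 distinct), len 5
add 6: window [9, 5, 4, 6] (4 distinct), len 4
add 6: window [9, 5, 4, 6, 6] (4 distinct), len 5
add 6: window [9, 5, 4, 6, 6, 6] (4 distinct), len 6
add 6: window [9, 5, 4, 6, 6, 6, 6] (4 distinct), len 7
add 5: window [9, 5, 4, 6, 6, 6, 6, 5] (4 distinct), len 8
add 9: window [9, 5, 4, 6, 6, 6, 6, 5, 9] (4 distinct), len 9
add 5: window [9, 5, 4, 6, 6, 6, 6, 5, 9, 5] (4 distinct), len 10
Longest length with ≤4 distinct: 11.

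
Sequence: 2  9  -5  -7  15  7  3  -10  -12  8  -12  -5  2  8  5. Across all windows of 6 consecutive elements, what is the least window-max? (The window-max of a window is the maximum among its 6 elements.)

8

[2, 9, -5, -7, 15, 7] → max 15
[9, -5, -7, 15, 7, 3] → max 15
[-5, -7, 15, 7, 3, -10] → max 15
[-7, 15, 7, 3, -10, -12] → max 15
[15, 7, 3, -10, -12, 8] → max 15
[7, 3, -10, -12, 8, -12] → max 8
[3, -10, -12, 8, -12, -5] → max 8
[-10, -12, 8, -12, -5, 2] → max 8
[-12, 8, -12, -5, 2, 8] → max 8
[8, -12, -5, 2, 8, 5] → max 8
Least of these is 8.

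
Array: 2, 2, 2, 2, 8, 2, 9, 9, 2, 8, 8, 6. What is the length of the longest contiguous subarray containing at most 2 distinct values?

add 2: window [2] (1 distinct), len 1
add 2: window [2, 2] (1 distinct), len 2
add 2: window [2, 2, 2] (1 distinct), len 3
add 2: window [2, 2, 2, 2] (1 distinct), len 4
add 8: window [2, 2, 2, 2, 8] (2 distinct), len 5
add 2: window [2, 2, 2, 2, 8, 2] (2 distinct), len 6
add 9: window [2, 9] (2 distinct), len 2
add 9: window [2, 9, 9] (2 distinct), len 3
add 2: window [2, 9, 9, 2] (2 distinct), len 4
add 8: window [2, 8] (2 distinct), len 2
add 8: window [2, 8, 8] (2 distinct), len 3
add 6: window [8, 8, 6] (2 distinct), len 3
Longest length with ≤2 distinct: 6.

6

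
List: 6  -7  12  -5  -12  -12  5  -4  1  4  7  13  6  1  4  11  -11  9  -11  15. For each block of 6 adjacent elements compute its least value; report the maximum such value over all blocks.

(6, -7, 12, -5, -12, -12) → min -12
(-7, 12, -5, -12, -12, 5) → min -12
(12, -5, -12, -12, 5, -4) → min -12
(-5, -12, -12, 5, -4, 1) → min -12
(-12, -12, 5, -4, 1, 4) → min -12
(-12, 5, -4, 1, 4, 7) → min -12
(5, -4, 1, 4, 7, 13) → min -4
(-4, 1, 4, 7, 13, 6) → min -4
(1, 4, 7, 13, 6, 1) → min 1
(4, 7, 13, 6, 1, 4) → min 1
(7, 13, 6, 1, 4, 11) → min 1
(13, 6, 1, 4, 11, -11) → min -11
(6, 1, 4, 11, -11, 9) → min -11
(1, 4, 11, -11, 9, -11) → min -11
(4, 11, -11, 9, -11, 15) → min -11
Maximum of these is 1.

1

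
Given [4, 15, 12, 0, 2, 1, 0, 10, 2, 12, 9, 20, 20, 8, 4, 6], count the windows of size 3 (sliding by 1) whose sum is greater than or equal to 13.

[4, 15, 12] → sum 31  ≥ 13 ✓
[15, 12, 0] → sum 27  ≥ 13 ✓
[12, 0, 2] → sum 14  ≥ 13 ✓
[0, 2, 1] → sum 3
[2, 1, 0] → sum 3
[1, 0, 10] → sum 11
[0, 10, 2] → sum 12
[10, 2, 12] → sum 24  ≥ 13 ✓
[2, 12, 9] → sum 23  ≥ 13 ✓
[12, 9, 20] → sum 41  ≥ 13 ✓
[9, 20, 20] → sum 49  ≥ 13 ✓
[20, 20, 8] → sum 48  ≥ 13 ✓
[20, 8, 4] → sum 32  ≥ 13 ✓
[8, 4, 6] → sum 18  ≥ 13 ✓
10 windows satisfy the condition.

10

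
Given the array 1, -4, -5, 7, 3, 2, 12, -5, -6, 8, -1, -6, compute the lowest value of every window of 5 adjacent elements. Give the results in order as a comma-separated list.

1 -4 -5 7 3 → min -5
-4 -5 7 3 2 → min -5
-5 7 3 2 12 → min -5
7 3 2 12 -5 → min -5
3 2 12 -5 -6 → min -6
2 12 -5 -6 8 → min -6
12 -5 -6 8 -1 → min -6
-5 -6 8 -1 -6 → min -6

-5, -5, -5, -5, -6, -6, -6, -6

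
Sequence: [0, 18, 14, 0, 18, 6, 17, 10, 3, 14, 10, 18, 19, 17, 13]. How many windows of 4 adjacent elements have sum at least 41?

[0, 18, 14, 0] → sum 32
[18, 14, 0, 18] → sum 50  ≥ 41 ✓
[14, 0, 18, 6] → sum 38
[0, 18, 6, 17] → sum 41  ≥ 41 ✓
[18, 6, 17, 10] → sum 51  ≥ 41 ✓
[6, 17, 10, 3] → sum 36
[17, 10, 3, 14] → sum 44  ≥ 41 ✓
[10, 3, 14, 10] → sum 37
[3, 14, 10, 18] → sum 45  ≥ 41 ✓
[14, 10, 18, 19] → sum 61  ≥ 41 ✓
[10, 18, 19, 17] → sum 64  ≥ 41 ✓
[18, 19, 17, 13] → sum 67  ≥ 41 ✓
8 windows satisfy the condition.

8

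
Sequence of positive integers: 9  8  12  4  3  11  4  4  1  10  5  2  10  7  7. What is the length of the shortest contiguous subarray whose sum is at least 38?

add 9: running sum 9 < 38
add 8: running sum 17 < 38
add 12: running sum 29 < 38
add 4: running sum 33 < 38
add 3: running sum 36 < 38
add 11: shortest ending here [8, 12, 4, 3, 11] sum 38, len 5
add 4: shortest ending here [8, 12, 4, 3, 11, 4] sum 42, len 6
add 4: shortest ending here [12, 4, 3, 11, 4, 4] sum 38, len 6
add 1: shortest ending here [12, 4, 3, 11, 4, 4, 1] sum 39, len 7
add 10: shortest ending here [12, 4, 3, 11, 4, 4, 1, 10] sum 49, len 8
add 5: shortest ending here [3, 11, 4, 4, 1, 10, 5] sum 38, len 7
add 2: shortest ending here [3, 11, 4, 4, 1, 10, 5, 2] sum 40, len 8
add 10: shortest ending here [11, 4, 4, 1, 10, 5, 2, 10] sum 47, len 8
add 7: shortest ending here [4, 1, 10, 5, 2, 10, 7] sum 39, len 7
add 7: shortest ending here [10, 5, 2, 10, 7, 7] sum 41, len 6
Shortest qualifying length: 5.

5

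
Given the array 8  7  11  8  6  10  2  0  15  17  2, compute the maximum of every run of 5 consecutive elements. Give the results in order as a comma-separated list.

[8, 7, 11, 8, 6] → max 11
[7, 11, 8, 6, 10] → max 11
[11, 8, 6, 10, 2] → max 11
[8, 6, 10, 2, 0] → max 10
[6, 10, 2, 0, 15] → max 15
[10, 2, 0, 15, 17] → max 17
[2, 0, 15, 17, 2] → max 17

11, 11, 11, 10, 15, 17, 17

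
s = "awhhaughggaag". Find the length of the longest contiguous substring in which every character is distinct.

[a] len 1
[a, w] len 2
[a, w, h] len 3
[h] len 1
[h, a] len 2
[h, a, u] len 3
[h, a, u, g] len 4
[a, u, g, h] len 4
[h, g] len 2
[g] len 1
[g, a] len 2
[a] len 1
[a, g] len 2
Longest all-distinct length: 4.

4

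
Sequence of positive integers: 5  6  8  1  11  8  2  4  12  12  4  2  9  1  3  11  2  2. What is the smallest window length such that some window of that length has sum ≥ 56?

8

add 5: running sum 5 < 56
add 6: running sum 11 < 56
add 8: running sum 19 < 56
add 1: running sum 20 < 56
add 11: running sum 31 < 56
add 8: running sum 39 < 56
add 2: running sum 41 < 56
add 4: running sum 45 < 56
end 8: [5, 6, 8, 1, 11, 8, 2, 4, 12] sum 57, len 9
end 9: [8, 1, 11, 8, 2, 4, 12, 12] sum 58, len 8
end 10: [8, 1, 11, 8, 2, 4, 12, 12, 4] sum 62, len 9
end 11: [1, 11, 8, 2, 4, 12, 12, 4, 2] sum 56, len 9
end 12: [11, 8, 2, 4, 12, 12, 4, 2, 9] sum 64, len 9
end 13: [11, 8, 2, 4, 12, 12, 4, 2, 9, 1] sum 65, len 10
end 14: [8, 2, 4, 12, 12, 4, 2, 9, 1, 3] sum 57, len 10
end 15: [4, 12, 12, 4, 2, 9, 1, 3, 11] sum 58, len 9
end 16: [12, 12, 4, 2, 9, 1, 3, 11, 2] sum 56, len 9
end 17: [12, 12, 4, 2, 9, 1, 3, 11, 2, 2] sum 58, len 10
Shortest qualifying length: 8.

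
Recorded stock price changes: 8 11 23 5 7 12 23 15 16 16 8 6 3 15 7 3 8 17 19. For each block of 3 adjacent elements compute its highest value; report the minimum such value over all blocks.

Window maxs for each of the 17 positions:
[8, 11, 23] → max 23
[11, 23, 5] → max 23
[23, 5, 7] → max 23
[5, 7, 12] → max 12
[7, 12, 23] → max 23
[12, 23, 15] → max 23
[23, 15, 16] → max 23
[15, 16, 16] → max 16
[16, 16, 8] → max 16
[16, 8, 6] → max 16
[8, 6, 3] → max 8
[6, 3, 15] → max 15
[3, 15, 7] → max 15
[15, 7, 3] → max 15
[7, 3, 8] → max 8
[3, 8, 17] → max 17
[8, 17, 19] → max 19
Minimum of these is 8.

8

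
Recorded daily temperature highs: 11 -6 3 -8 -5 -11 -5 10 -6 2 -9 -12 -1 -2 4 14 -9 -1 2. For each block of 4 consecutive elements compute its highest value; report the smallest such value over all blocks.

[11, -6, 3, -8] → max 11
[-6, 3, -8, -5] → max 3
[3, -8, -5, -11] → max 3
[-8, -5, -11, -5] → max -5
[-5, -11, -5, 10] → max 10
[-11, -5, 10, -6] → max 10
[-5, 10, -6, 2] → max 10
[10, -6, 2, -9] → max 10
[-6, 2, -9, -12] → max 2
[2, -9, -12, -1] → max 2
[-9, -12, -1, -2] → max -1
[-12, -1, -2, 4] → max 4
[-1, -2, 4, 14] → max 14
[-2, 4, 14, -9] → max 14
[4, 14, -9, -1] → max 14
[14, -9, -1, 2] → max 14
Smallest of these is -5.

-5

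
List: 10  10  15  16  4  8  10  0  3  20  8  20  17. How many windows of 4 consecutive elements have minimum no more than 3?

5

[10, 10, 15, 16] → min 10
[10, 15, 16, 4] → min 4
[15, 16, 4, 8] → min 4
[16, 4, 8, 10] → min 4
[4, 8, 10, 0] → min 0  ≤ 3 ✓
[8, 10, 0, 3] → min 0  ≤ 3 ✓
[10, 0, 3, 20] → min 0  ≤ 3 ✓
[0, 3, 20, 8] → min 0  ≤ 3 ✓
[3, 20, 8, 20] → min 3  ≤ 3 ✓
[20, 8, 20, 17] → min 8
5 windows satisfy the condition.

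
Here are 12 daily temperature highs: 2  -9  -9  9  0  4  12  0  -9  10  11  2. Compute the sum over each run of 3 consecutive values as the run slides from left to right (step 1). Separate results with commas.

-16, -9, 0, 13, 16, 16, 3, 1, 12, 23

[2, -9, -9] → sum -16
[-9, -9, 9] → sum -9
[-9, 9, 0] → sum 0
[9, 0, 4] → sum 13
[0, 4, 12] → sum 16
[4, 12, 0] → sum 16
[12, 0, -9] → sum 3
[0, -9, 10] → sum 1
[-9, 10, 11] → sum 12
[10, 11, 2] → sum 23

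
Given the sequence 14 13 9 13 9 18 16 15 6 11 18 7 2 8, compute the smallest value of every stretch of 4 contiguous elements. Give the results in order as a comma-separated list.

9, 9, 9, 9, 9, 6, 6, 6, 6, 2, 2

(14, 13, 9, 13) → min 9
(13, 9, 13, 9) → min 9
(9, 13, 9, 18) → min 9
(13, 9, 18, 16) → min 9
(9, 18, 16, 15) → min 9
(18, 16, 15, 6) → min 6
(16, 15, 6, 11) → min 6
(15, 6, 11, 18) → min 6
(6, 11, 18, 7) → min 6
(11, 18, 7, 2) → min 2
(18, 7, 2, 8) → min 2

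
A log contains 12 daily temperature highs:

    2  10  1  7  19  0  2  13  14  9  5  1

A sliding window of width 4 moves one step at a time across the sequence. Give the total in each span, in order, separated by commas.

20, 37, 27, 28, 34, 29, 38, 41, 29

2 10 1 7 → sum 20
10 1 7 19 → sum 37
1 7 19 0 → sum 27
7 19 0 2 → sum 28
19 0 2 13 → sum 34
0 2 13 14 → sum 29
2 13 14 9 → sum 38
13 14 9 5 → sum 41
14 9 5 1 → sum 29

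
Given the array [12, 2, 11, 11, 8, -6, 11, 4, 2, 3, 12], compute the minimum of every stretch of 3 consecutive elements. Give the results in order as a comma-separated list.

2, 2, 8, -6, -6, -6, 2, 2, 2

12 2 11 → min 2
2 11 11 → min 2
11 11 8 → min 8
11 8 -6 → min -6
8 -6 11 → min -6
-6 11 4 → min -6
11 4 2 → min 2
4 2 3 → min 2
2 3 12 → min 2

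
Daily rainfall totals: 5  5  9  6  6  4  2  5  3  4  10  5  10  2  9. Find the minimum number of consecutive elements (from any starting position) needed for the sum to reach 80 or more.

14

add 5: running sum 5 < 80
add 5: running sum 10 < 80
add 9: running sum 19 < 80
add 6: running sum 25 < 80
add 6: running sum 31 < 80
add 4: running sum 35 < 80
add 2: running sum 37 < 80
add 5: running sum 42 < 80
add 3: running sum 45 < 80
add 4: running sum 49 < 80
add 10: running sum 59 < 80
add 5: running sum 64 < 80
add 10: running sum 74 < 80
add 2: running sum 76 < 80
add 9: shortest ending here [5, 9, 6, 6, 4, 2, 5, 3, 4, 10, 5, 10, 2, 9] sum 80, len 14
Shortest qualifying length: 14.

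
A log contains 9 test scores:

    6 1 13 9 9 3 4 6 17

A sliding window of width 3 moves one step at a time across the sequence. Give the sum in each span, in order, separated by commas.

20, 23, 31, 21, 16, 13, 27

(6, 1, 13) → sum 20
(1, 13, 9) → sum 23
(13, 9, 9) → sum 31
(9, 9, 3) → sum 21
(9, 3, 4) → sum 16
(3, 4, 6) → sum 13
(4, 6, 17) → sum 27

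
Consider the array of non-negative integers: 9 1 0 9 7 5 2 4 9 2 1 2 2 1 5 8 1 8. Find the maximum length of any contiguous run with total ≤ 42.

12

Extend to the right; shrink from the left whenever the sum exceeds 42:
[9] sum 9 len 1
[9, 1] sum 10 len 2
[9, 1, 0] sum 10 len 3
[9, 1, 0, 9] sum 19 len 4
[9, 1, 0, 9, 7] sum 26 len 5
[9, 1, 0, 9, 7, 5] sum 31 len 6
[9, 1, 0, 9, 7, 5, 2] sum 33 len 7
[9, 1, 0, 9, 7, 5, 2, 4] sum 37 len 8
[1, 0, 9, 7, 5, 2, 4, 9] sum 37 len 8
[1, 0, 9, 7, 5, 2, 4, 9, 2] sum 39 len 9
[1, 0, 9, 7, 5, 2, 4, 9, 2, 1] sum 40 len 10
[1, 0, 9, 7, 5, 2, 4, 9, 2, 1, 2] sum 42 len 11
[7, 5, 2, 4, 9, 2, 1, 2, 2] sum 34 len 9
[7, 5, 2, 4, 9, 2, 1, 2, 2, 1] sum 35 len 10
[7, 5, 2, 4, 9, 2, 1, 2, 2, 1, 5] sum 40 len 11
[5, 2, 4, 9, 2, 1, 2, 2, 1, 5, 8] sum 41 len 11
[5, 2, 4, 9, 2, 1, 2, 2, 1, 5, 8, 1] sum 42 len 12
[9, 2, 1, 2, 2, 1, 5, 8, 1, 8] sum 39 len 10
Longest length seen: 12.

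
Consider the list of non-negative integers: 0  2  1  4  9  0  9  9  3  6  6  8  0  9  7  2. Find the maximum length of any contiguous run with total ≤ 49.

11

add 0: [0] sum 0, len 1
add 2: [0, 2] sum 2, len 2
add 1: [0, 2, 1] sum 3, len 3
add 4: [0, 2, 1, 4] sum 7, len 4
add 9: [0, 2, 1, 4, 9] sum 16, len 5
add 0: [0, 2, 1, 4, 9, 0] sum 16, len 6
add 9: [0, 2, 1, 4, 9, 0, 9] sum 25, len 7
add 9: [0, 2, 1, 4, 9, 0, 9, 9] sum 34, len 8
add 3: [0, 2, 1, 4, 9, 0, 9, 9, 3] sum 37, len 9
add 6: [0, 2, 1, 4, 9, 0, 9, 9, 3, 6] sum 43, len 10
add 6: [0, 2, 1, 4, 9, 0, 9, 9, 3, 6, 6] sum 49, len 11
add 8: [0, 9, 9, 3, 6, 6, 8] sum 41, len 7
add 0: [0, 9, 9, 3, 6, 6, 8, 0] sum 41, len 8
add 9: [9, 3, 6, 6, 8, 0, 9] sum 41, len 7
add 7: [9, 3, 6, 6, 8, 0, 9, 7] sum 48, len 8
add 2: [3, 6, 6, 8, 0, 9, 7, 2] sum 41, len 8
Longest length seen: 11.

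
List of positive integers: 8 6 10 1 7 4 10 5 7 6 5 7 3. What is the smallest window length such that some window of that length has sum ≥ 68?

Extend right; whenever the sum reaches 68, record the length and shrink from the left:
add 8: running sum 8 < 68
add 6: running sum 14 < 68
add 10: running sum 24 < 68
add 1: running sum 25 < 68
add 7: running sum 32 < 68
add 4: running sum 36 < 68
add 10: running sum 46 < 68
add 5: running sum 51 < 68
add 7: running sum 58 < 68
add 6: running sum 64 < 68
end 10: [8, 6, 10, 1, 7, 4, 10, 5, 7, 6, 5] sum 69, len 11
end 11: [6, 10, 1, 7, 4, 10, 5, 7, 6, 5, 7] sum 68, len 11
end 12: [6, 10, 1, 7, 4, 10, 5, 7, 6, 5, 7, 3] sum 71, len 12
Shortest qualifying length: 11.

11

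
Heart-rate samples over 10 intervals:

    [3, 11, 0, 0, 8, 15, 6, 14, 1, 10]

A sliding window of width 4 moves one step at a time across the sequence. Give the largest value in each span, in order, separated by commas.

3 11 0 0 → max 11
11 0 0 8 → max 11
0 0 8 15 → max 15
0 8 15 6 → max 15
8 15 6 14 → max 15
15 6 14 1 → max 15
6 14 1 10 → max 14

11, 11, 15, 15, 15, 15, 14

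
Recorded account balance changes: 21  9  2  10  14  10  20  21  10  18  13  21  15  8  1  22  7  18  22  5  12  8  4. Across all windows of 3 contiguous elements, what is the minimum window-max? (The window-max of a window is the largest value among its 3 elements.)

10

Window maxs for each of the 21 positions:
[21, 9, 2] → max 21
[9, 2, 10] → max 10
[2, 10, 14] → max 14
[10, 14, 10] → max 14
[14, 10, 20] → max 20
[10, 20, 21] → max 21
[20, 21, 10] → max 21
[21, 10, 18] → max 21
[10, 18, 13] → max 18
[18, 13, 21] → max 21
[13, 21, 15] → max 21
[21, 15, 8] → max 21
[15, 8, 1] → max 15
[8, 1, 22] → max 22
[1, 22, 7] → max 22
[22, 7, 18] → max 22
[7, 18, 22] → max 22
[18, 22, 5] → max 22
[22, 5, 12] → max 22
[5, 12, 8] → max 12
[12, 8, 4] → max 12
Minimum of these is 10.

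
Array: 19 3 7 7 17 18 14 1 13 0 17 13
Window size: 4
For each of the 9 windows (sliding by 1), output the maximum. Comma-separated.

19 3 7 7 → max 19
3 7 7 17 → max 17
7 7 17 18 → max 18
7 17 18 14 → max 18
17 18 14 1 → max 18
18 14 1 13 → max 18
14 1 13 0 → max 14
1 13 0 17 → max 17
13 0 17 13 → max 17

19, 17, 18, 18, 18, 18, 14, 17, 17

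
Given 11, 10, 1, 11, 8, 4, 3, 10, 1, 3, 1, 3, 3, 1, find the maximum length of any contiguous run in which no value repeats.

6

[11] len 1
[11, 10] len 2
[11, 10, 1] len 3
[10, 1, 11] len 3
[10, 1, 11, 8] len 4
[10, 1, 11, 8, 4] len 5
[10, 1, 11, 8, 4, 3] len 6
[1, 11, 8, 4, 3, 10] len 6
[11, 8, 4, 3, 10, 1] len 6
[10, 1, 3] len 3
[3, 1] len 2
[1, 3] len 2
[3] len 1
[3, 1] len 2
Longest all-distinct length: 6.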